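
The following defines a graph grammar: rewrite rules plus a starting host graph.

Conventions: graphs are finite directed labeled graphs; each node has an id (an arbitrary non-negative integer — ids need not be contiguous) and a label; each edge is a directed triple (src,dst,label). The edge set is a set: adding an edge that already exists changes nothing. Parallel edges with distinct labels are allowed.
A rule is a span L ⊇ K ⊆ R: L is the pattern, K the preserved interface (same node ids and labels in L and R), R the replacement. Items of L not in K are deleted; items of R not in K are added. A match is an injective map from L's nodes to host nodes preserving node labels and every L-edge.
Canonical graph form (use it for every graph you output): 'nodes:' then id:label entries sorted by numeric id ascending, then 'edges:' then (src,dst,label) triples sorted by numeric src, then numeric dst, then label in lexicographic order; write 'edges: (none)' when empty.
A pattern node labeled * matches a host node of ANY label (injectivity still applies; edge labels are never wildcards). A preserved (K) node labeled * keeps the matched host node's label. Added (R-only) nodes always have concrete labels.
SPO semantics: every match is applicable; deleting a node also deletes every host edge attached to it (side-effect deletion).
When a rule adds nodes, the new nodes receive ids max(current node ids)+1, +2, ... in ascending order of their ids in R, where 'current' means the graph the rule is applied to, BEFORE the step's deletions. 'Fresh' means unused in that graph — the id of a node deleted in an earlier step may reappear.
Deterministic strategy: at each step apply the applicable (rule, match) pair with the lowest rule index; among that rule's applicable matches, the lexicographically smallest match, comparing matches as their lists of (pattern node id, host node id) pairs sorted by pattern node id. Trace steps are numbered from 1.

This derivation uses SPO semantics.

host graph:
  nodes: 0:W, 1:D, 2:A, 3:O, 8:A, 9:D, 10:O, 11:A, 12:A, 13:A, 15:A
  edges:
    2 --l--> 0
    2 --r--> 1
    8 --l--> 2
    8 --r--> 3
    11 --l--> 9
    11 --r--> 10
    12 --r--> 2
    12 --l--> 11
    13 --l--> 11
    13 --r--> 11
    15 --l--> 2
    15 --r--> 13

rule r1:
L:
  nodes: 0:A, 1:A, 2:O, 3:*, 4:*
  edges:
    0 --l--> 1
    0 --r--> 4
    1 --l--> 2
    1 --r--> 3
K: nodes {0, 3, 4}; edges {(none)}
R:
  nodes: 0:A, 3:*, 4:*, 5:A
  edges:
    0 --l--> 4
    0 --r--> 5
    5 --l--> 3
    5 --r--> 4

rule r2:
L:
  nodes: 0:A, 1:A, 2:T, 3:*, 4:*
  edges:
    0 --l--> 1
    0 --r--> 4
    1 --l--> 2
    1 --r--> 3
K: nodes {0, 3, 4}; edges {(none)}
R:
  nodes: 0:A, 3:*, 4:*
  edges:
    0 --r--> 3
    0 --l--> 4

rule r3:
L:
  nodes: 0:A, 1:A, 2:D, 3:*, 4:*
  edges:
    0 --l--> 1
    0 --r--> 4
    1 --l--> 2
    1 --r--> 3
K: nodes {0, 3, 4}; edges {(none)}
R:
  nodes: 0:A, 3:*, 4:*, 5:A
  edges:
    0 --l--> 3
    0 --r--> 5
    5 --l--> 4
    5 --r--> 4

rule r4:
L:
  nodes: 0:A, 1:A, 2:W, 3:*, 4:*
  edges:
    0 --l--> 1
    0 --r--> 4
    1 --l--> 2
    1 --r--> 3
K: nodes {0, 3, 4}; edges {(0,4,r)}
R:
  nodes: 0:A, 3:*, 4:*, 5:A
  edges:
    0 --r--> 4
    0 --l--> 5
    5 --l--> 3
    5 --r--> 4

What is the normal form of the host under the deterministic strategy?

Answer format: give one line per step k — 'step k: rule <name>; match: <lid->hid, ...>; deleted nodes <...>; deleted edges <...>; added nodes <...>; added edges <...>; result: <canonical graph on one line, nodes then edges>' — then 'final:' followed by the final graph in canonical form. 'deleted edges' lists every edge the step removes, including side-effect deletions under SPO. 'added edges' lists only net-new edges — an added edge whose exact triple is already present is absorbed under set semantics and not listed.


step 1: rule r3; match: 0->12, 1->11, 2->9, 3->10, 4->2; deleted nodes 9, 11; deleted edges (11,9,l); (11,10,r); (12,2,r); (12,11,l); (13,11,l); (13,11,r); added nodes 16; added edges (12,10,l); (12,16,r); (16,2,l); (16,2,r); result: nodes: 0:W, 1:D, 2:A, 3:O, 8:A, 10:O, 12:A, 13:A, 15:A, 16:A edges: (2,0,l); (2,1,r); (8,2,l); (8,3,r); (12,10,l); (12,16,r); (15,2,l); (15,13,r); (16,2,l); (16,2,r)
step 2: rule r4; match: 0->8, 1->2, 2->0, 3->1, 4->3; deleted nodes 0, 2; deleted edges (2,0,l); (2,1,r); (8,2,l); (15,2,l); (16,2,l); (16,2,r); added nodes 17; added edges (8,17,l); (17,1,l); (17,3,r); result: nodes: 1:D, 3:O, 8:A, 10:O, 12:A, 13:A, 15:A, 16:A, 17:A edges: (8,3,r); (8,17,l); (12,10,l); (12,16,r); (15,13,r); (17,1,l); (17,3,r)
final:
nodes: 1:D, 3:O, 8:A, 10:O, 12:A, 13:A, 15:A, 16:A, 17:A
edges: (8,3,r); (8,17,l); (12,10,l); (12,16,r); (15,13,r); (17,1,l); (17,3,r)


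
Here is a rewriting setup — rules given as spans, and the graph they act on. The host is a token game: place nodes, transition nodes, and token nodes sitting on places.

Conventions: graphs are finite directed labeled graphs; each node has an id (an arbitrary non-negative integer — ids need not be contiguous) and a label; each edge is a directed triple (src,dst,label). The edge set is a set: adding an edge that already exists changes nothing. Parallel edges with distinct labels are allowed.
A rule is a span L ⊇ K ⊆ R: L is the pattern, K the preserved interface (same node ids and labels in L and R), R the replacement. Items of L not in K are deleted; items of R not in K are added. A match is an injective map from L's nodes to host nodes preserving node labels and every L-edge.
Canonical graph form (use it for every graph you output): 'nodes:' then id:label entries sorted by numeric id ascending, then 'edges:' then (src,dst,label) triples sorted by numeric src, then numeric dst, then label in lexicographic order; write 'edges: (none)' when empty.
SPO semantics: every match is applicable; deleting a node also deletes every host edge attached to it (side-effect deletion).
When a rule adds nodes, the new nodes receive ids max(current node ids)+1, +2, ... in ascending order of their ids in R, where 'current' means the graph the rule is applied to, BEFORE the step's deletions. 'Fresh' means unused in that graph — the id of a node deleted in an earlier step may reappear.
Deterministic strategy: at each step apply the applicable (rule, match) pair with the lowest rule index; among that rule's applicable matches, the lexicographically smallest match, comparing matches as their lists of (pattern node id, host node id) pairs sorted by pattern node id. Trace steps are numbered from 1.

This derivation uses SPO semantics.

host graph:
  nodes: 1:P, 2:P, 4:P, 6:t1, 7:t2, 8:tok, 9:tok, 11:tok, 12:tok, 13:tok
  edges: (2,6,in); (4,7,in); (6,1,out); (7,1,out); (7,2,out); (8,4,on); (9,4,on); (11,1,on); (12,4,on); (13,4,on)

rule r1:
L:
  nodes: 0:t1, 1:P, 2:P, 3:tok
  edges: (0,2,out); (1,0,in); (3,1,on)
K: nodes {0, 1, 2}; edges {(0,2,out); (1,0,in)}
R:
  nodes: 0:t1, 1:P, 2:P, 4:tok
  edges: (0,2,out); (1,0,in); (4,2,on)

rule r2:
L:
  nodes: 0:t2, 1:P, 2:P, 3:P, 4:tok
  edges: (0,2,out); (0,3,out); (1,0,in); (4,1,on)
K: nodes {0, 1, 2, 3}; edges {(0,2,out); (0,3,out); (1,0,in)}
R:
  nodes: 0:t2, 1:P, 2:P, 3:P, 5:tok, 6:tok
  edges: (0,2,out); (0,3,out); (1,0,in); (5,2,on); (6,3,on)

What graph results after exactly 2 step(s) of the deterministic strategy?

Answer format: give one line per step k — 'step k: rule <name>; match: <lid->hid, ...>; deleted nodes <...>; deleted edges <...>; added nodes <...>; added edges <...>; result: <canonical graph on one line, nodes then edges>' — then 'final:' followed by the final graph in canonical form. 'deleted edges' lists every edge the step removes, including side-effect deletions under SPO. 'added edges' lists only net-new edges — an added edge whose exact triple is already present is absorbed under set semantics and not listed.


step 1: rule r2; match: 0->7, 1->4, 2->1, 3->2, 4->8; deleted nodes 8; deleted edges (8,4,on); added nodes 14, 15; added edges (14,1,on); (15,2,on); result: nodes: 1:P, 2:P, 4:P, 6:t1, 7:t2, 9:tok, 11:tok, 12:tok, 13:tok, 14:tok, 15:tok edges: (2,6,in); (4,7,in); (6,1,out); (7,1,out); (7,2,out); (9,4,on); (11,1,on); (12,4,on); (13,4,on); (14,1,on); (15,2,on)
step 2: rule r1; match: 0->6, 1->2, 2->1, 3->15; deleted nodes 15; deleted edges (15,2,on); added nodes 16; added edges (16,1,on); result: nodes: 1:P, 2:P, 4:P, 6:t1, 7:t2, 9:tok, 11:tok, 12:tok, 13:tok, 14:tok, 16:tok edges: (2,6,in); (4,7,in); (6,1,out); (7,1,out); (7,2,out); (9,4,on); (11,1,on); (12,4,on); (13,4,on); (14,1,on); (16,1,on)
final:
nodes: 1:P, 2:P, 4:P, 6:t1, 7:t2, 9:tok, 11:tok, 12:tok, 13:tok, 14:tok, 16:tok
edges: (2,6,in); (4,7,in); (6,1,out); (7,1,out); (7,2,out); (9,4,on); (11,1,on); (12,4,on); (13,4,on); (14,1,on); (16,1,on)


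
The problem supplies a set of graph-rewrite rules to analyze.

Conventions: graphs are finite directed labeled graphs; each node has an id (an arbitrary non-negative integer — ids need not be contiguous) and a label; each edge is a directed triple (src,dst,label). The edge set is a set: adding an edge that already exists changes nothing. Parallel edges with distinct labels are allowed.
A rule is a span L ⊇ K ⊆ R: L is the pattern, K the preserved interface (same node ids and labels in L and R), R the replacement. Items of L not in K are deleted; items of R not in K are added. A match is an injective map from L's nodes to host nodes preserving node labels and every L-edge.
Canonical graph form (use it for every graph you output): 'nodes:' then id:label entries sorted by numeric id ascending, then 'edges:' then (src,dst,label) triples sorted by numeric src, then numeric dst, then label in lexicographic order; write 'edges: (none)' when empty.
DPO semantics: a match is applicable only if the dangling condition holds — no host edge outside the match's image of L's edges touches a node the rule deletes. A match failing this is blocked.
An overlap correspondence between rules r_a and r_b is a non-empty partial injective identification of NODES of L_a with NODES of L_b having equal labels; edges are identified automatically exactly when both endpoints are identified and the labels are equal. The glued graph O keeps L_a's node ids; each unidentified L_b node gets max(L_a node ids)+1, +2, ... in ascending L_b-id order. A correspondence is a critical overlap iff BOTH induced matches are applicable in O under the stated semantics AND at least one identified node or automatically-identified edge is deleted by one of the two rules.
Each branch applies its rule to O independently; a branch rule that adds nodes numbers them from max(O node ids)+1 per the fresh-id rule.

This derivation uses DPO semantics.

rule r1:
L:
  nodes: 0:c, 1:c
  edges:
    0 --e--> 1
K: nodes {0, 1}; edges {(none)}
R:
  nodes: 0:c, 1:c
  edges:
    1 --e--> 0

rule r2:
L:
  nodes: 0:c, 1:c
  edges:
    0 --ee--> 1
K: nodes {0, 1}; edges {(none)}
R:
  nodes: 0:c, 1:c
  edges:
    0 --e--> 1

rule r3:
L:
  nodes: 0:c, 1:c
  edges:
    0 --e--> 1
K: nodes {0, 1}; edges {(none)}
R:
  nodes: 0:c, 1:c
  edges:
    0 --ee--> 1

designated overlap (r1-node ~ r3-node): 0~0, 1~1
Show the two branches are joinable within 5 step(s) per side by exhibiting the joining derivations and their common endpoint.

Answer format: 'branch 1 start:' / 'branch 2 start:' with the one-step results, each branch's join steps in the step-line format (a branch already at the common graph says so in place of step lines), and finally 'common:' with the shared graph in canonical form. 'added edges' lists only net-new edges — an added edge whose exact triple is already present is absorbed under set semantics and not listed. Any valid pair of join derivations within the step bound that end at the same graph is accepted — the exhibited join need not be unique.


branch 1 start:
nodes: 0:c, 1:c
edges: (1,0,e)
branch 2 start:
nodes: 0:c, 1:c
edges: (0,1,ee)
branch 1 step 1: rule r1; match: 0->1, 1->0; deleted nodes (none); deleted edges (1,0,e); added nodes (none); added edges (0,1,e); result: nodes: 0:c, 1:c edges: (0,1,e)
branch 2 step 1: rule r2; match: 0->0, 1->1; deleted nodes (none); deleted edges (0,1,ee); added nodes (none); added edges (0,1,e); result: nodes: 0:c, 1:c edges: (0,1,e)
common:
nodes: 0:c, 1:c
edges: (0,1,e)


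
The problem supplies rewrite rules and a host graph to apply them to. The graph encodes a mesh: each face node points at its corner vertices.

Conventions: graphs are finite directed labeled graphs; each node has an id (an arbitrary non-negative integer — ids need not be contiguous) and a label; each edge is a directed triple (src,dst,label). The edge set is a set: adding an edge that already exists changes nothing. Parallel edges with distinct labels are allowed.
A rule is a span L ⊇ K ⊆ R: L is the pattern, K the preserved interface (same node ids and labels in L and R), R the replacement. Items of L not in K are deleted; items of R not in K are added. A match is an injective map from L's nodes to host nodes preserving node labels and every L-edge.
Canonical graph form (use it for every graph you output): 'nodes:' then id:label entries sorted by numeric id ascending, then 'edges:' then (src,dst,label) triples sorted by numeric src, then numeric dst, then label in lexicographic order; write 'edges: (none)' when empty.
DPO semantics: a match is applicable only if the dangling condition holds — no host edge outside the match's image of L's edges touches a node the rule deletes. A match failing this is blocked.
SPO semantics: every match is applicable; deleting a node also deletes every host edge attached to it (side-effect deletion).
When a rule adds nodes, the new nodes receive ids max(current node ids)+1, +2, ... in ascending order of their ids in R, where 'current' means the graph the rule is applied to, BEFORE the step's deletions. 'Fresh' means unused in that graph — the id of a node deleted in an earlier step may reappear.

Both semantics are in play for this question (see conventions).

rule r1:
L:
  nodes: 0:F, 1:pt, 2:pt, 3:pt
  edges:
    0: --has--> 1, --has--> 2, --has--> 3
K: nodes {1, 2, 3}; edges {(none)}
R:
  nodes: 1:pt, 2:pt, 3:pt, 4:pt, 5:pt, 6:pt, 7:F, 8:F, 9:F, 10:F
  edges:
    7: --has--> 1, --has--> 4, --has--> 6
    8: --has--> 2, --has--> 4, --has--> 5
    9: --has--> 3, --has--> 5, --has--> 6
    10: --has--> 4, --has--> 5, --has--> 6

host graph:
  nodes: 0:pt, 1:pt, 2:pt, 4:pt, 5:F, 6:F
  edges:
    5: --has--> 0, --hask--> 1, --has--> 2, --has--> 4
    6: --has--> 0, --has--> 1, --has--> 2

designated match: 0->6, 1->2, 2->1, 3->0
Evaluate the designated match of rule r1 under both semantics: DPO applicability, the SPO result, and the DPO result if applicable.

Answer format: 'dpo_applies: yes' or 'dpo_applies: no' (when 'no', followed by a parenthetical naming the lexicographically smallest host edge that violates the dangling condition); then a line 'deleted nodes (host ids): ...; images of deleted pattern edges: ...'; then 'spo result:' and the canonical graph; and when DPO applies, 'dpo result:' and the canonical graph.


dpo_applies: yes
deleted nodes (host ids): 6; images of deleted pattern edges: (6,0,has); (6,1,has); (6,2,has)
spo result:
nodes: 0:pt, 1:pt, 2:pt, 4:pt, 5:F, 7:pt, 8:pt, 9:pt, 10:F, 11:F, 12:F, 13:F
edges: (5,0,has); (5,1,hask); (5,2,has); (5,4,has); (10,2,has); (10,7,has); (10,9,has); (11,1,has); (11,7,has); (11,8,has); (12,0,has); (12,8,has); (12,9,has); (13,7,has); (13,8,has); (13,9,has)
dpo result:
nodes: 0:pt, 1:pt, 2:pt, 4:pt, 5:F, 7:pt, 8:pt, 9:pt, 10:F, 11:F, 12:F, 13:F
edges: (5,0,has); (5,1,hask); (5,2,has); (5,4,has); (10,2,has); (10,7,has); (10,9,has); (11,1,has); (11,7,has); (11,8,has); (12,0,has); (12,8,has); (12,9,has); (13,7,has); (13,8,has); (13,9,has)


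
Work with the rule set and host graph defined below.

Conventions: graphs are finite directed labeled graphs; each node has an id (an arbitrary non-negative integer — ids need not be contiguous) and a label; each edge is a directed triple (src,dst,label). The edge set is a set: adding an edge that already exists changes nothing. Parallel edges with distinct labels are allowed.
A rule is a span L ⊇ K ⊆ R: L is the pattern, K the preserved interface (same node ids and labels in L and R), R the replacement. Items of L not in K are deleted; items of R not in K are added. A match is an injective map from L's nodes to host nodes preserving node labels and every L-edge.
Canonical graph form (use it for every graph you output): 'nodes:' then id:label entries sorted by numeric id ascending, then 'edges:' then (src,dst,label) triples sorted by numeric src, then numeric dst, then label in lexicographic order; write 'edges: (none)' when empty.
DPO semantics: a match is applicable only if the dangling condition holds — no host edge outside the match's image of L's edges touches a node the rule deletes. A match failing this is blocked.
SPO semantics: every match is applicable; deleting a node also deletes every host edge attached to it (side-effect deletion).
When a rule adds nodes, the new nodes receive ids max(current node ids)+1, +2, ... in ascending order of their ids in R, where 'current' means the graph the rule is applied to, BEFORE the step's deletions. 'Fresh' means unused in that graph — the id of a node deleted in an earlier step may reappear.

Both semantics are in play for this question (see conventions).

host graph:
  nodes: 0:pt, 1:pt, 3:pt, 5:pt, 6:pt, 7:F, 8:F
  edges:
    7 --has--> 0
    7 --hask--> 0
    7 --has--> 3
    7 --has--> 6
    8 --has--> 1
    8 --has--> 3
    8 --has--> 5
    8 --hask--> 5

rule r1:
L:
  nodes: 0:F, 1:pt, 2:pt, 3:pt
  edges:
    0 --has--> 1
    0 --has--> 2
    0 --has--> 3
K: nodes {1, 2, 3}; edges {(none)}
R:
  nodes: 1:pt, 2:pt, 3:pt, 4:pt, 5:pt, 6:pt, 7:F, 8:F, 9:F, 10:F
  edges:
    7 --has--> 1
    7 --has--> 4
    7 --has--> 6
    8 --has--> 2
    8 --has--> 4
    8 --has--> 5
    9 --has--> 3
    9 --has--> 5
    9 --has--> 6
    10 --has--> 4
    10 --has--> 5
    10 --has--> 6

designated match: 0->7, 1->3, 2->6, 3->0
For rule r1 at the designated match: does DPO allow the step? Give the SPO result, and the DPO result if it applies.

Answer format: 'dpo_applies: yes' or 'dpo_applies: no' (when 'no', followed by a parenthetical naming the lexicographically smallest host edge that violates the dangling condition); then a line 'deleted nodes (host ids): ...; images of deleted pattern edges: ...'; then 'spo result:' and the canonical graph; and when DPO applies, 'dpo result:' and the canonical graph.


dpo_applies: no
(the rule deletes node 7, which keeps host edge (7,0,hask) outside the match image — the dangling condition fails, DPO blocks; SPO proceeds and side-deletes such edges)
deleted nodes (host ids): 7; images of deleted pattern edges: (7,0,has); (7,3,has); (7,6,has)
spo result:
nodes: 0:pt, 1:pt, 3:pt, 5:pt, 6:pt, 8:F, 9:pt, 10:pt, 11:pt, 12:F, 13:F, 14:F, 15:F
edges: (8,1,has); (8,3,has); (8,5,has); (8,5,hask); (12,3,has); (12,9,has); (12,11,has); (13,6,has); (13,9,has); (13,10,has); (14,0,has); (14,10,has); (14,11,has); (15,9,has); (15,10,has); (15,11,has)


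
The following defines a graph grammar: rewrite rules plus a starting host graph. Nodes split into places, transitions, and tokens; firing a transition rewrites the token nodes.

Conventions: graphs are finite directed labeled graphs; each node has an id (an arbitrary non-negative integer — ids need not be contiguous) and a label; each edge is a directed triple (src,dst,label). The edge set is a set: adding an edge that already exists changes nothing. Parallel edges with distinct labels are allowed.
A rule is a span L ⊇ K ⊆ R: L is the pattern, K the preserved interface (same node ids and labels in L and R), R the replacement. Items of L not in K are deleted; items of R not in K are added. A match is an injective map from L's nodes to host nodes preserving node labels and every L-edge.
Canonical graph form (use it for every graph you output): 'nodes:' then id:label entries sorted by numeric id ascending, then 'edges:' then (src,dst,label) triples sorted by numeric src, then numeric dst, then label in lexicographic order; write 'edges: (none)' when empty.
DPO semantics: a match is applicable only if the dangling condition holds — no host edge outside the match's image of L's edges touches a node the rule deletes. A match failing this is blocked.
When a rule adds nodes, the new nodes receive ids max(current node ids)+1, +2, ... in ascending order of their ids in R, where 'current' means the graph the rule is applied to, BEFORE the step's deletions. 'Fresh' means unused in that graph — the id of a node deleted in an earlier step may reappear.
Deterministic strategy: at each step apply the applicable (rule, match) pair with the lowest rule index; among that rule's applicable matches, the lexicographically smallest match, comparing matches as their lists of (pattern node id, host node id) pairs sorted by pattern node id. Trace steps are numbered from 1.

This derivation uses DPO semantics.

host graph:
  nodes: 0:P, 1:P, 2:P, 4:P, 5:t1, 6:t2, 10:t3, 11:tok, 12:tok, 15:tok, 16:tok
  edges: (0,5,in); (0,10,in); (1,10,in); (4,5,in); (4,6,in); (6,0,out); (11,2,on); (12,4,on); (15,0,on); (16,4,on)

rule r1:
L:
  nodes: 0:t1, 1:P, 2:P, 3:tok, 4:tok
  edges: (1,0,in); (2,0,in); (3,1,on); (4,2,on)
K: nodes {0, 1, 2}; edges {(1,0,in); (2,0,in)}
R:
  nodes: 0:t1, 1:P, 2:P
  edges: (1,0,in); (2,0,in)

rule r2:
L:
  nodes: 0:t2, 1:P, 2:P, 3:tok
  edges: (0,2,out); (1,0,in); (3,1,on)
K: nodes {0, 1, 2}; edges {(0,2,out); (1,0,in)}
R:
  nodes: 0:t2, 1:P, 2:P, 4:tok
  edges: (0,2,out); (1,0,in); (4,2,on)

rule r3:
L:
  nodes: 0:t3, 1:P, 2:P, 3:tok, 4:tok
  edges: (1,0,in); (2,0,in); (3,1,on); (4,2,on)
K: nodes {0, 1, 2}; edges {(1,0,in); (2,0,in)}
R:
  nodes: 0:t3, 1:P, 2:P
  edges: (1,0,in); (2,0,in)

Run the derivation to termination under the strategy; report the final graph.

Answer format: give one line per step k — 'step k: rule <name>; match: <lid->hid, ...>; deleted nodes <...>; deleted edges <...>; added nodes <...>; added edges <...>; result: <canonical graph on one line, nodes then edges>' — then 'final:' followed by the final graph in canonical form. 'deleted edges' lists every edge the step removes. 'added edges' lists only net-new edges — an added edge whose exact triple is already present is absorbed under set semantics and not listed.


step 1: rule r1; match: 0->5, 1->0, 2->4, 3->15, 4->12; deleted nodes 12, 15; deleted edges (12,4,on); (15,0,on); added nodes (none); added edges (none); result: nodes: 0:P, 1:P, 2:P, 4:P, 5:t1, 6:t2, 10:t3, 11:tok, 16:tok edges: (0,5,in); (0,10,in); (1,10,in); (4,5,in); (4,6,in); (6,0,out); (11,2,on); (16,4,on)
step 2: rule r2; match: 0->6, 1->4, 2->0, 3->16; deleted nodes 16; deleted edges (16,4,on); added nodes 17; added edges (17,0,on); result: nodes: 0:P, 1:P, 2:P, 4:P, 5:t1, 6:t2, 10:t3, 11:tok, 17:tok edges: (0,5,in); (0,10,in); (1,10,in); (4,5,in); (4,6,in); (6,0,out); (11,2,on); (17,0,on)
final:
nodes: 0:P, 1:P, 2:P, 4:P, 5:t1, 6:t2, 10:t3, 11:tok, 17:tok
edges: (0,5,in); (0,10,in); (1,10,in); (4,5,in); (4,6,in); (6,0,out); (11,2,on); (17,0,on)


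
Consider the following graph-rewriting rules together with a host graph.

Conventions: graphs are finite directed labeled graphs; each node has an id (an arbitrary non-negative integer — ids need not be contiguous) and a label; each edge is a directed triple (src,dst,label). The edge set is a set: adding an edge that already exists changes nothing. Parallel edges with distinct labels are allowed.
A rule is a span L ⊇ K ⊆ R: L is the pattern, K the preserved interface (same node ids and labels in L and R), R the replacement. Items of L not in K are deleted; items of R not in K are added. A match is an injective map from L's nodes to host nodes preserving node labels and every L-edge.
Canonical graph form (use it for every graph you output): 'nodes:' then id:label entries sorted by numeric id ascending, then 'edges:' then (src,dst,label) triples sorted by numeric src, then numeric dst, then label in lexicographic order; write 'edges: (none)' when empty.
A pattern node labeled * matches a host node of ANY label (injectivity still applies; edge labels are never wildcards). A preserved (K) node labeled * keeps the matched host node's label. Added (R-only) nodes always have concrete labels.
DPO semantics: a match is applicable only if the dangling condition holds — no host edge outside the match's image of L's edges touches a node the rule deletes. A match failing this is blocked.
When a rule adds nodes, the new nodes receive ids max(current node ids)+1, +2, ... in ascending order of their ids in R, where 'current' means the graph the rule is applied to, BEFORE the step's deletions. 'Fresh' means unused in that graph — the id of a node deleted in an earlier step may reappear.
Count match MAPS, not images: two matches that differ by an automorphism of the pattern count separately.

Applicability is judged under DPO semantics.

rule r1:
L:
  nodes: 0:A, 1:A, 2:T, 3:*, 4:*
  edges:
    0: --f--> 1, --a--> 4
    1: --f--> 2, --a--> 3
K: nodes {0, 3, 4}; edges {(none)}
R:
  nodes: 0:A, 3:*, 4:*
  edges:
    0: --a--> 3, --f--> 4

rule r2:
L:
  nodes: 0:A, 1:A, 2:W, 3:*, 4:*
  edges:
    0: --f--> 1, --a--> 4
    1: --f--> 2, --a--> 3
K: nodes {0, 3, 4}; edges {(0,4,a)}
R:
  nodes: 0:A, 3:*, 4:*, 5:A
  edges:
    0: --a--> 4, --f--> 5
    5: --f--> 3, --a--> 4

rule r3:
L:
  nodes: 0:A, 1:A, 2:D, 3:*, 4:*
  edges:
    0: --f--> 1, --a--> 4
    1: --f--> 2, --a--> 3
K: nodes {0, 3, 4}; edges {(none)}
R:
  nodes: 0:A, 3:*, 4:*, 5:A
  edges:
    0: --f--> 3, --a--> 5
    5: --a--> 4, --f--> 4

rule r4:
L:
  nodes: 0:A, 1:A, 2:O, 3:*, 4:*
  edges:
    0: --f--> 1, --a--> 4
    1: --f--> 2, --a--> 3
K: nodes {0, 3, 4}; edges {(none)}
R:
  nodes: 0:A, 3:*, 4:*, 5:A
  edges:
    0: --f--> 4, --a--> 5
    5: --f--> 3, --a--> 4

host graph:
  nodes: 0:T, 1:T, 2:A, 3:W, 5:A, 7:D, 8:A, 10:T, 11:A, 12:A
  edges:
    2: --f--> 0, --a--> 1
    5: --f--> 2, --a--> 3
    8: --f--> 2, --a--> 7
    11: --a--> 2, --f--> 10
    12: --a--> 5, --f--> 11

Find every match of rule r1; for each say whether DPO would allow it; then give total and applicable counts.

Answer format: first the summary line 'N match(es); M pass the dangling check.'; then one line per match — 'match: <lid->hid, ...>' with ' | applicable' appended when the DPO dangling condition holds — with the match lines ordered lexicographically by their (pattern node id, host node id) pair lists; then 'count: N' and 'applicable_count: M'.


3 match(es); 1 pass the dangling check.
match: 0->5, 1->2, 2->0, 3->1, 4->3
match: 0->8, 1->2, 2->0, 3->1, 4->7
match: 0->12, 1->11, 2->10, 3->2, 4->5 | applicable
count: 3
applicable_count: 1


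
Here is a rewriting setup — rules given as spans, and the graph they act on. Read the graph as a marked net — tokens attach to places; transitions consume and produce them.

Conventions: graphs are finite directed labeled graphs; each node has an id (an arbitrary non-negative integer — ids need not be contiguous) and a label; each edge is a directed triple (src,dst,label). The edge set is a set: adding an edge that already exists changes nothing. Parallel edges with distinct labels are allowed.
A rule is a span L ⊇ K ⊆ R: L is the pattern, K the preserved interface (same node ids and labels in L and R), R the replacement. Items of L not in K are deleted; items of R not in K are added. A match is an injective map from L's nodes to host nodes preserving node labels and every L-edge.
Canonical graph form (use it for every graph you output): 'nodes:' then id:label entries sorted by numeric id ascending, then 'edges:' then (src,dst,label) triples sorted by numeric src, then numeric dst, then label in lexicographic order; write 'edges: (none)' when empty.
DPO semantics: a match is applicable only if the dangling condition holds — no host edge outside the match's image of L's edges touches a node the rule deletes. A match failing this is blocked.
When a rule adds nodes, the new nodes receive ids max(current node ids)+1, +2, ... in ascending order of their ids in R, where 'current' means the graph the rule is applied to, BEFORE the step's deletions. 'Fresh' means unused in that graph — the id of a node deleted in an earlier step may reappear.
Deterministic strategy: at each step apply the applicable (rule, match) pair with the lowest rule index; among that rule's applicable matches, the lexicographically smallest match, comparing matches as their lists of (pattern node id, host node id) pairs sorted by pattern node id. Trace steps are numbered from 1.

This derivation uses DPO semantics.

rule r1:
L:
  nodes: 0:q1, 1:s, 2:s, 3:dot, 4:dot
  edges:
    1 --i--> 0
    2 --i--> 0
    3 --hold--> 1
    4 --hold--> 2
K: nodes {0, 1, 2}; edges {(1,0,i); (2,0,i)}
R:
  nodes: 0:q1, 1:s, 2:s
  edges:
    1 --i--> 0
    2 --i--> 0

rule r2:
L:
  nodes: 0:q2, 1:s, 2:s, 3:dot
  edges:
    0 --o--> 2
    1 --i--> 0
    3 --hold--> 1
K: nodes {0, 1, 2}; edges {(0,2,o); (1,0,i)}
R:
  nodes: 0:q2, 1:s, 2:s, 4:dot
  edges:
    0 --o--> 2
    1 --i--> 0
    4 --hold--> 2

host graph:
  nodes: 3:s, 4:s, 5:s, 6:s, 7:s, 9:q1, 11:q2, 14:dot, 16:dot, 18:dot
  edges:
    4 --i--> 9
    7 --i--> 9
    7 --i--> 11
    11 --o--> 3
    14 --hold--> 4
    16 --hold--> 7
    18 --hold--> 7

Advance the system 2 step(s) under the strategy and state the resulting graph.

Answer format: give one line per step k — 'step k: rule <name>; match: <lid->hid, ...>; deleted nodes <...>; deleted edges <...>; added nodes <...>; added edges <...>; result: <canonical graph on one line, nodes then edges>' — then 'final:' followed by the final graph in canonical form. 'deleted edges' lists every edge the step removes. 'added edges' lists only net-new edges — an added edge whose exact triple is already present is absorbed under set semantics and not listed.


step 1: rule r1; match: 0->9, 1->4, 2->7, 3->14, 4->16; deleted nodes 14, 16; deleted edges (14,4,hold); (16,7,hold); added nodes (none); added edges (none); result: nodes: 3:s, 4:s, 5:s, 6:s, 7:s, 9:q1, 11:q2, 18:dot edges: (4,9,i); (7,9,i); (7,11,i); (11,3,o); (18,7,hold)
step 2: rule r2; match: 0->11, 1->7, 2->3, 3->18; deleted nodes 18; deleted edges (18,7,hold); added nodes 19; added edges (19,3,hold); result: nodes: 3:s, 4:s, 5:s, 6:s, 7:s, 9:q1, 11:q2, 19:dot edges: (4,9,i); (7,9,i); (7,11,i); (11,3,o); (19,3,hold)
final:
nodes: 3:s, 4:s, 5:s, 6:s, 7:s, 9:q1, 11:q2, 19:dot
edges: (4,9,i); (7,9,i); (7,11,i); (11,3,o); (19,3,hold)


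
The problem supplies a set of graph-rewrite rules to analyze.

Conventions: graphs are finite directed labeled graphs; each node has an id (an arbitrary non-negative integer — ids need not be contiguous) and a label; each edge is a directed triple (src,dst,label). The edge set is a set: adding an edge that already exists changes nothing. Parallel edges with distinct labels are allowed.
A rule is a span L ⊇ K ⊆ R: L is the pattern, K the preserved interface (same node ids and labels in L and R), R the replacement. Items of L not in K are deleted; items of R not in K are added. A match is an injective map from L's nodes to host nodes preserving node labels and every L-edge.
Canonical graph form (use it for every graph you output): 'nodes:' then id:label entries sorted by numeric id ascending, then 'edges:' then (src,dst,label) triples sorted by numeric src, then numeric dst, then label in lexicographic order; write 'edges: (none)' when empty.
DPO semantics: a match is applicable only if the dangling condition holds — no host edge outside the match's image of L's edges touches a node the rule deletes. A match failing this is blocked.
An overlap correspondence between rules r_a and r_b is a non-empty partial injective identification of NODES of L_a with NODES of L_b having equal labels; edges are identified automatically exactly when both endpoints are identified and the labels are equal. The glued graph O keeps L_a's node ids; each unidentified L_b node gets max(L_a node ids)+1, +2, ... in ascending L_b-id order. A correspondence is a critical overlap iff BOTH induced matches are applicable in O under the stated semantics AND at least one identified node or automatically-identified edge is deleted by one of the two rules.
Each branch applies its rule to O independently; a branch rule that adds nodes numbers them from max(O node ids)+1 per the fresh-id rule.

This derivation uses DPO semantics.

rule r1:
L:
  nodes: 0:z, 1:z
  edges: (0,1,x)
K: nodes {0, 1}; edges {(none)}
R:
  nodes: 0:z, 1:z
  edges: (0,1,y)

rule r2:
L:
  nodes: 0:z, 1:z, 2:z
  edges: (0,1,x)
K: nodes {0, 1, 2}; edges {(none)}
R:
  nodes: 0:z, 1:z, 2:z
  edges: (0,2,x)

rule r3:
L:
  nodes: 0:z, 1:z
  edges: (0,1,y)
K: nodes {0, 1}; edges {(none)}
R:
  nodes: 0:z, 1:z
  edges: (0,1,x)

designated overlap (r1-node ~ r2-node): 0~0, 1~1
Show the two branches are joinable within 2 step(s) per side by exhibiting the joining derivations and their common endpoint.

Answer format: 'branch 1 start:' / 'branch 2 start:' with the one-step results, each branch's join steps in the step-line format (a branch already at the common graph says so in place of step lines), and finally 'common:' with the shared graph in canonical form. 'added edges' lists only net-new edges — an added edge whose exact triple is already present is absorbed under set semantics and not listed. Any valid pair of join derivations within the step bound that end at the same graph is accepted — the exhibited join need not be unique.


branch 1 start:
nodes: 0:z, 1:z, 2:z
edges: (0,1,y)
branch 2 start:
nodes: 0:z, 1:z, 2:z
edges: (0,2,x)
branch 1 step 1: rule r3; match: 0->0, 1->1; deleted nodes (none); deleted edges (0,1,y); added nodes (none); added edges (0,1,x); result: nodes: 0:z, 1:z, 2:z edges: (0,1,x)
branch 2 step 1: rule r2; match: 0->0, 1->2, 2->1; deleted nodes (none); deleted edges (0,2,x); added nodes (none); added edges (0,1,x); result: nodes: 0:z, 1:z, 2:z edges: (0,1,x)
common:
nodes: 0:z, 1:z, 2:z
edges: (0,1,x)


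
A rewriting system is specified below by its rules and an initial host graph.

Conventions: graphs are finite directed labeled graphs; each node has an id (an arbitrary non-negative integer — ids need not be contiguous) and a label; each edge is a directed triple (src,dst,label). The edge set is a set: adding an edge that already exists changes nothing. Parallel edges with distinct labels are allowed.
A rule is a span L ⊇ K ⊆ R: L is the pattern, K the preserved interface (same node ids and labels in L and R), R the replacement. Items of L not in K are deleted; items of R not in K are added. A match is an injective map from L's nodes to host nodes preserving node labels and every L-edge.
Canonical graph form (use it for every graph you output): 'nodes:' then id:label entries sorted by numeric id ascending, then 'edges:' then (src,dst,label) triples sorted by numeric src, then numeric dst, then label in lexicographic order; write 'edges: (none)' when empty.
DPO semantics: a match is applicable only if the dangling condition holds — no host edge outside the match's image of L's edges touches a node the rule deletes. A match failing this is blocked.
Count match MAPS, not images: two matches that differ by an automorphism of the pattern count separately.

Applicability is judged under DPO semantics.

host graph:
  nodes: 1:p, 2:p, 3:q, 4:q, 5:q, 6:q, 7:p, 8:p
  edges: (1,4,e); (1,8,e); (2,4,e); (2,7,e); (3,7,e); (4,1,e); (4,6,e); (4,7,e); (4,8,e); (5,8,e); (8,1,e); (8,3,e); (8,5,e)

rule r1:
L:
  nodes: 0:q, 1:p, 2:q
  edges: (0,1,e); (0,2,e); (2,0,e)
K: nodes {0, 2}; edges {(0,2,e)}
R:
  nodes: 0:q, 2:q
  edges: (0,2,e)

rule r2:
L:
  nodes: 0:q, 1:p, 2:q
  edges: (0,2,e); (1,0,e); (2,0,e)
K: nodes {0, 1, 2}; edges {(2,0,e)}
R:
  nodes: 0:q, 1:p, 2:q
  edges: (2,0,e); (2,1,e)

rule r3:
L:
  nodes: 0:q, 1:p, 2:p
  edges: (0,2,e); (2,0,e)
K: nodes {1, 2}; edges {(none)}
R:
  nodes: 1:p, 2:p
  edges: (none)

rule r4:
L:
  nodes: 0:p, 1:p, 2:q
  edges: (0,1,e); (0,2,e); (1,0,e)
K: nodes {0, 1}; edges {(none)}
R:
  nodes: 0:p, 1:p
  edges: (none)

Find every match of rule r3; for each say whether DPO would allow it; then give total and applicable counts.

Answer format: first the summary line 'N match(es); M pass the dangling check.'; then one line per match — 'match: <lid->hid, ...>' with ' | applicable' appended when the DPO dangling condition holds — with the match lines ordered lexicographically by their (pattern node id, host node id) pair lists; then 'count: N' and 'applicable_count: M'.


6 match(es); 3 pass the dangling check.
match: 0->4, 1->2, 2->1
match: 0->4, 1->7, 2->1
match: 0->4, 1->8, 2->1
match: 0->5, 1->1, 2->8 | applicable
match: 0->5, 1->2, 2->8 | applicable
match: 0->5, 1->7, 2->8 | applicable
count: 6
applicable_count: 3


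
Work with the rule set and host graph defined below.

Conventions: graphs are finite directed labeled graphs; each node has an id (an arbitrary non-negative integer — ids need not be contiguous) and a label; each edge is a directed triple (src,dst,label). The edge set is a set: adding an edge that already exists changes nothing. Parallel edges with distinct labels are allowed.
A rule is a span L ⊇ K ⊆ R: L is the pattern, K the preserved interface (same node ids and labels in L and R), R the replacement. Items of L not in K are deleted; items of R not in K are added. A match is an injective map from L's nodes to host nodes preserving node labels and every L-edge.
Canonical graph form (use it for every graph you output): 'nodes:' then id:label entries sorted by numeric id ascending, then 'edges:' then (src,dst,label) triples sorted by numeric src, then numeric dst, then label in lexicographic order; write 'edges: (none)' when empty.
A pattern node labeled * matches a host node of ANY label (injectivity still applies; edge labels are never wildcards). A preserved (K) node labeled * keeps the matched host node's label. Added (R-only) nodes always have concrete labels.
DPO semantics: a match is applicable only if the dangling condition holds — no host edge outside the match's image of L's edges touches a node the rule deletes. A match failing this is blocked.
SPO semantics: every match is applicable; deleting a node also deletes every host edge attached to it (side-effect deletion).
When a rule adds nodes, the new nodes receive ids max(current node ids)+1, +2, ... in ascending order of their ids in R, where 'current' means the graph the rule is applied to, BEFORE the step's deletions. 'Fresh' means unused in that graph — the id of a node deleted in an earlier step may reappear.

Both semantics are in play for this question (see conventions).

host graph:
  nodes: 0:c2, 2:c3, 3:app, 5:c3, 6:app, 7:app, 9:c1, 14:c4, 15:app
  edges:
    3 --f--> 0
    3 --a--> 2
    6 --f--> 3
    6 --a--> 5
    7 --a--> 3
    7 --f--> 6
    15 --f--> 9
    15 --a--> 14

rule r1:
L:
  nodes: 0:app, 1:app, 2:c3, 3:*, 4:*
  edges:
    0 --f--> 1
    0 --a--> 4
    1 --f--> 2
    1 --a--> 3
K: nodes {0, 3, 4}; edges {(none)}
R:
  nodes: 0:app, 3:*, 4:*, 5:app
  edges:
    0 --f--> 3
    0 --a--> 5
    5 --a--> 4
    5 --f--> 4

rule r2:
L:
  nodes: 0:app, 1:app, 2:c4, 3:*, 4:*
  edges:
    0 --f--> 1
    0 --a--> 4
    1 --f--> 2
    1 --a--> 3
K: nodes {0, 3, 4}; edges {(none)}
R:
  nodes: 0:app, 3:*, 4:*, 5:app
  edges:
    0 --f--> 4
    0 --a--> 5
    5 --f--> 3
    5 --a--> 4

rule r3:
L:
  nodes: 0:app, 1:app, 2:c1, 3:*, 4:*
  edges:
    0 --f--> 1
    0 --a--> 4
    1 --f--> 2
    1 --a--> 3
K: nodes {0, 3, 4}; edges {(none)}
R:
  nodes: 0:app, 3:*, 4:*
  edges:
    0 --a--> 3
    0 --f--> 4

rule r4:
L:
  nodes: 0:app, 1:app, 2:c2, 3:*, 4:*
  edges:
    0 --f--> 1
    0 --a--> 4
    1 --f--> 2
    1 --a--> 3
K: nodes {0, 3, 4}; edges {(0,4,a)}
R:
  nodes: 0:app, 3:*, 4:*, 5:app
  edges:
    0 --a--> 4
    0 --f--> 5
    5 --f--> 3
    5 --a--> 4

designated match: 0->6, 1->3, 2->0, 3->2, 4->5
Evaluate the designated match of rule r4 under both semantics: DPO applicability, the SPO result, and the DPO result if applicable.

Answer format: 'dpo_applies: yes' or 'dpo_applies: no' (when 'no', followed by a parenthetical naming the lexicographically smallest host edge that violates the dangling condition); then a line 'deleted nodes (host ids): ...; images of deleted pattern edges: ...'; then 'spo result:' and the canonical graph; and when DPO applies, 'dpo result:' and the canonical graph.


dpo_applies: no
(the rule deletes node 3, which keeps host edge (7,3,a) outside the match image — the dangling condition fails, DPO blocks; SPO proceeds and side-deletes such edges)
deleted nodes (host ids): 0, 3; images of deleted pattern edges: (3,0,f); (3,2,a); (6,3,f)
spo result:
nodes: 2:c3, 5:c3, 6:app, 7:app, 9:c1, 14:c4, 15:app, 16:app
edges: (6,5,a); (6,16,f); (7,6,f); (15,9,f); (15,14,a); (16,2,f); (16,5,a)
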